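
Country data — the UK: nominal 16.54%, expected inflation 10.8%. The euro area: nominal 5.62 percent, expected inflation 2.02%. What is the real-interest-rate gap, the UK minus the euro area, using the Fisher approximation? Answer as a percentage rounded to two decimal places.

The UK: 16.54% − 10.8% = 5.740%
The euro area: 5.62% − 2.02% = 3.600%
Differential = 2.140% → 2.14%.

2.14%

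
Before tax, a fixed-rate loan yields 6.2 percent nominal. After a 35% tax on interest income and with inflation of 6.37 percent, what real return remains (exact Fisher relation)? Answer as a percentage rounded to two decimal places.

-2.20%

After-tax nominal return = 6.2% × (1 − 0.35) = 4.0300%.
1 + r = 1.04030 / 1.06370 = 0.978001
After-tax real rate = 0.978001 − 1 → -2.20%.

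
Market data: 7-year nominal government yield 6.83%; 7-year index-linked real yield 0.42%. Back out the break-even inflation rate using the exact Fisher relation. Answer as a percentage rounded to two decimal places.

(1 + π) = (1 + i)/(1 + r) = 1.06830 / 1.00420 = 1.063832
Break-even inflation = 1.063832 − 1 → 6.38%.

6.38%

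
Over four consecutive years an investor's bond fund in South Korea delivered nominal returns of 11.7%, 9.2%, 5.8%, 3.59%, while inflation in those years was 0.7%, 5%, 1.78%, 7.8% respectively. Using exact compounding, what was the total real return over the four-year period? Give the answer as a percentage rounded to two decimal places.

15.23%

Compound the nominal returns: 1.1170 × 1.0920 × 1.0580 × 1.0359 = 1.336840.
Compound inflation: 1.0070 × 1.0500 × 1.0178 × 1.0780 = 1.160112.
Deflate: 1.336840 / 1.160112 = 1.152337.
Total real return = 1.152337 − 1 → 15.23%.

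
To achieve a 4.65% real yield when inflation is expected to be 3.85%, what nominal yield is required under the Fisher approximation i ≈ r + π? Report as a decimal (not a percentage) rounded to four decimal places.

0.0850

i ≈ r + π = 4.65% + 3.85% = 0.0850.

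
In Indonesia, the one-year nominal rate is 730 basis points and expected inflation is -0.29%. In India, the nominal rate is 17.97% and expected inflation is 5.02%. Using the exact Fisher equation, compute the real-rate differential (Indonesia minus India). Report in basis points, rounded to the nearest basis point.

-472 basis points

Indonesia: (1 + 0.0730)/(1 − 0.0029) − 1 = 7.6121%
India: (1 + 0.1797)/(1 + 0.0502) − 1 = 12.3310%
Differential = 7.6121% − 12.3310% = -4.7189% → -472 basis points.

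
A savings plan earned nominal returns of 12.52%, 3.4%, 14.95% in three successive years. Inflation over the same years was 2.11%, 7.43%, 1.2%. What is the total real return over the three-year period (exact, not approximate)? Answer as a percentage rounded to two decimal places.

20.47%

Compound the nominal returns: 1.1252 × 1.0340 × 1.1495 = 1.337394.
Compound inflation: 1.0211 × 1.0743 × 1.0120 = 1.110131.
Deflate: 1.337394 / 1.110131 = 1.204717.
Total real return = 1.204717 − 1 → 20.47%.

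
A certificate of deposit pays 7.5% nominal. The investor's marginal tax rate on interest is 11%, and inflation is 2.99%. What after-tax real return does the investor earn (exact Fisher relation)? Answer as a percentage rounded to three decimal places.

3.578%

After-tax nominal return = 7.5% × (1 − 0.11) = 6.6750%.
1 + r = 1.06675 / 1.02990 = 1.035780
After-tax real rate = 1.035780 − 1 → 3.578%.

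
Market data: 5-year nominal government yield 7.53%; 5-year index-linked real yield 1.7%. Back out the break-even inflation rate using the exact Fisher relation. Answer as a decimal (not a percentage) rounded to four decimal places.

(1 + π) = (1 + i)/(1 + r) = 1.07530 / 1.01700 = 1.057325
Break-even inflation = 1.057325 − 1 → 0.0573.

0.0573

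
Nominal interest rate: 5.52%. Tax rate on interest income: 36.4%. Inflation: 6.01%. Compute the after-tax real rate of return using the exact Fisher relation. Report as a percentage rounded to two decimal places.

After-tax nominal return = 5.52% × (1 − 0.364) = 3.51072%.
1 + r = 1.0351072 / 1.06010 = 0.976424
After-tax real rate = 0.976424 − 1 → -2.36%.

-2.36%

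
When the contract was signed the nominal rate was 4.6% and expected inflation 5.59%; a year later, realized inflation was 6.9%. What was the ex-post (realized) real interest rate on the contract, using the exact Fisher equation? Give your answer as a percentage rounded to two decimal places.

-2.15%

Ex-post: (1 + 0.0460)/(1 + 0.0690) − 1 = -2.1515%
So the realized real rate is -2.15%.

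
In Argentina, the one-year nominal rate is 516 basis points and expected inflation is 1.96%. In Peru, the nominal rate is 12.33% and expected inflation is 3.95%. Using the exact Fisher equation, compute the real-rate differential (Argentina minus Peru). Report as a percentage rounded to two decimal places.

-4.92%

Argentina: (1 + 0.0516)/(1 + 0.0196) − 1 = 3.1385%
Peru: (1 + 0.1233)/(1 + 0.0395) − 1 = 8.0616%
Differential = 3.1385% − 8.0616% = -4.9231% → -4.92%.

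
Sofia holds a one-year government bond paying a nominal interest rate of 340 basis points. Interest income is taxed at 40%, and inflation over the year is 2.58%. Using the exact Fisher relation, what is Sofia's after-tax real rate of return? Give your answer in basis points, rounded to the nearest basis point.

-53 basis points

After-tax nominal return = 3.4% × (1 − 0.4) = 2.0400%.
1 + r = 1.02040 / 1.02580 = 0.994736
After-tax real rate = 0.994736 − 1 → -53 basis points.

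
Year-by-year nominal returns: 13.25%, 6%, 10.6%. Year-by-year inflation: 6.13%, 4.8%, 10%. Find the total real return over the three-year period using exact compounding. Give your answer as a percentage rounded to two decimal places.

Nominal growth factor = 1.1325 × 1.0600 × 1.1060 = 1.327698
Price-level growth factor = 1.0613 × 1.0480 × 1.1000 = 1.223467
Real growth factor = 1.327698 / 1.223467 = 1.085193
Total real return = 1.085193 − 1 → 8.52%.

8.52%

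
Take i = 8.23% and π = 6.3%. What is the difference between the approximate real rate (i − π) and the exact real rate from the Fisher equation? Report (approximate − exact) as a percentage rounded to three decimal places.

0.114%

Approximate: r ≈ 8.230% − 6.300% = 1.9300%
Exact: (1 + 0.0823)/(1 + 0.0630) − 1 = 1.8156%
Error = 1.9300% − 1.8156% = 0.1144% → 0.114%.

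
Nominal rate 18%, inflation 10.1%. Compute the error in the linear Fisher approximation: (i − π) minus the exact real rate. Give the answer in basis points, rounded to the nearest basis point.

Approximate: r ≈ 18.000% − 10.100% = 7.9000%
Exact: (1 + 0.1800)/(1 + 0.1010) − 1 = 7.1753%
Error = 7.9000% − 7.1753% = 0.7247% → 72 basis points.

72 basis points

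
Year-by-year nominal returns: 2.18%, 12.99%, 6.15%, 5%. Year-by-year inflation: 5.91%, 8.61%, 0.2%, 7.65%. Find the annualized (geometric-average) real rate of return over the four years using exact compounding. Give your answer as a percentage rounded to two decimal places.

Compound the nominal returns: 1.0218 × 1.1299 × 1.0615 × 1.0500 = 1.28681230.
Compound inflation: 1.0591 × 1.0861 × 1.0020 × 1.0765 = 1.24076215.
Deflate: 1.28681230 / 1.24076215 = 1.03711441.
Annualized real rate = 1.03711441^(1/4) − 1 = 0.9152% → 0.92%.

0.92%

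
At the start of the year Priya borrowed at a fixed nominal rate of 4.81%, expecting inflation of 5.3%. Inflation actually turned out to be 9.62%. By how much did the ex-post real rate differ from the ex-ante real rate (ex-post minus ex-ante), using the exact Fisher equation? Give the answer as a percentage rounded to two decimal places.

Ex-ante: (1 + 0.0481)/(1 + 0.0530) − 1 = -0.4653%
Ex-post: (1 + 0.0481)/(1 + 0.0962) − 1 = -4.3879%
Difference (ex-post − ex-ante) = -3.9225% → -3.92%.

-3.92%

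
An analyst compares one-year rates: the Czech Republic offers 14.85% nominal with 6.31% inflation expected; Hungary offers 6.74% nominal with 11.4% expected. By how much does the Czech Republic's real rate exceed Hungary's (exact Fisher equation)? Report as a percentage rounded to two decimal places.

12.22%

The Czech Republic: (1 + 0.1485)/(1 + 0.0631) − 1 = 8.0331%
Hungary: (1 + 0.0674)/(1 + 0.1140) − 1 = -4.1831%
Differential = 8.0331% − (-4.1831%) = 12.2162% → 12.22%.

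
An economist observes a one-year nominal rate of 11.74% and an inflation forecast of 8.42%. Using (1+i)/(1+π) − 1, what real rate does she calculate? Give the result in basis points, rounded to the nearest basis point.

By the Fisher equation, 1 + r = (1 + i)/(1 + π).
1 + r = 1.11740 / 1.08420 = 1.030622
r = 1.030622 − 1 = 3.0622%, i.e. 306 basis points.

306 basis points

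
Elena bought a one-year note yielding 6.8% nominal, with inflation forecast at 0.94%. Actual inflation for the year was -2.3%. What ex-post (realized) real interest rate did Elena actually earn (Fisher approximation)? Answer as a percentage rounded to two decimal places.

Ex-post: 6.8% − (-2.3%) = 9.100%
So the realized real rate is 9.10%.

9.10%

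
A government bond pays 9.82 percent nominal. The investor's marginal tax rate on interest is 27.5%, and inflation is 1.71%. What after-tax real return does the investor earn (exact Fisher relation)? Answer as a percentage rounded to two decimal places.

5.32%

After-tax nominal return = 9.82% × (1 − 0.275) = 7.1195%.
1 + r = 1.071195 / 1.01710 = 1.053186
After-tax real rate = 1.053186 − 1 → 5.32%.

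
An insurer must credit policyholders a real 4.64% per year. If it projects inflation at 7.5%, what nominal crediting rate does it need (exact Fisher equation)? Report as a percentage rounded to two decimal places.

12.49%

(1 + i) = (1 + r)(1 + π) = 1.04640 × 1.07500 = 1.12488
i = 1.12488 − 1, so the required nominal rate is 12.49%.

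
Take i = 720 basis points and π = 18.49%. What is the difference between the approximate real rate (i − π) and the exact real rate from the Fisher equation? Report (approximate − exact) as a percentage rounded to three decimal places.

Approximate: r ≈ 7.200% − 18.490% = -11.2900%
Exact: (1 + 0.0720)/(1 + 0.1849) − 1 = -9.5282%
Error = -11.2900% − (-9.5282%) = -1.7618% → -1.762%.

-1.762%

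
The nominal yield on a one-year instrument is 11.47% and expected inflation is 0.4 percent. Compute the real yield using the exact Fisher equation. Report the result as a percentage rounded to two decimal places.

11.03%

1 + r = 1.11470 / 1.00400 = 1.110259
r = 1.110259 − 1 = 11.0259%, i.e. 11.03%.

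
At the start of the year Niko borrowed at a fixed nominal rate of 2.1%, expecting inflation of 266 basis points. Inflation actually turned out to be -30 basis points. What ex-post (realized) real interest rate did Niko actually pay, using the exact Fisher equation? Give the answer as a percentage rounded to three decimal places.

Ex-post: (1 + 0.0210)/(1 − 0.0030) − 1 = 2.4072%
So the realized real rate is 2.407%.

2.407%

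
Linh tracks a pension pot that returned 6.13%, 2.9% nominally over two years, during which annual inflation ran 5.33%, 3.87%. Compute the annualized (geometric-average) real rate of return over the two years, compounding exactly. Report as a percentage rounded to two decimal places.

Nominal growth factor = 1.0613 × 1.0290 = 1.09207770
Price-level growth factor = 1.0533 × 1.0387 = 1.09406271
Real growth factor = 1.09207770 / 1.09406271 = 0.99818565
Annualized real rate = 0.99818565^(1/2) − 1 = -0.0908% → -0.09%.

-0.09%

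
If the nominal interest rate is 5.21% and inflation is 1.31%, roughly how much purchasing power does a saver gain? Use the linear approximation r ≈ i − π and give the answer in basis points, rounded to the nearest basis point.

390 basis points

r ≈ i − π = 5.21% − 1.31% = 390 basis points.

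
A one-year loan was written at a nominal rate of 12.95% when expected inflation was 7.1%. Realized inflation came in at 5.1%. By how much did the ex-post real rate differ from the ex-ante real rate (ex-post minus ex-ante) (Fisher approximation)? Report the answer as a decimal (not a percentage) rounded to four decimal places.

Ex-ante: 12.95% − 7.1% = 5.850%
Ex-post: 12.95% − 5.1% = 7.850%
Difference (ex-post − ex-ante) = 2.0000% → 0.0200.

0.0200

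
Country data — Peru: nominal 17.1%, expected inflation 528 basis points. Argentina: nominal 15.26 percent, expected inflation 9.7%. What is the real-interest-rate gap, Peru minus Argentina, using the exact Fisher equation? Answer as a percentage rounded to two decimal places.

6.16%

Peru: (1 + 0.1710)/(1 + 0.0528) − 1 = 11.2272%
Argentina: (1 + 0.1526)/(1 + 0.0970) − 1 = 5.0684%
Differential = 11.2272% − 5.0684% = 6.1588% → 6.16%.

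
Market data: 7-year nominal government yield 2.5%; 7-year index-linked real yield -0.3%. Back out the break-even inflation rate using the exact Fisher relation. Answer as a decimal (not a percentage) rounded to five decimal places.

(1 + π) = (1 + i)/(1 + r) = 1.02500 / 0.99700 = 1.028084
Break-even inflation = 1.028084 − 1 → 0.02808.

0.02808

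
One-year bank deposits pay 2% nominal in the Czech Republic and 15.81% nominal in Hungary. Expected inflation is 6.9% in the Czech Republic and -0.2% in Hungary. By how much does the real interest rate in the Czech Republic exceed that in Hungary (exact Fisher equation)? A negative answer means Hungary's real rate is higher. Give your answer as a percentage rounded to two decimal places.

The Czech Republic: (1 + 0.0200)/(1 + 0.0690) − 1 = -4.5837%
Hungary: (1 + 0.1581)/(1 − 0.0020) − 1 = 16.0421%
Differential = -4.5837% − 16.0421% = -20.6258% → -20.63%.

-20.63%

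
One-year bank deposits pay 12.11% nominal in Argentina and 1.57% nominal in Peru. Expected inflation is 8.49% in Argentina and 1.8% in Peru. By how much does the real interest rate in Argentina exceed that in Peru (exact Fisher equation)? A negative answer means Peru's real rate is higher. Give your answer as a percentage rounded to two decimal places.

Argentina: (1 + 0.1211)/(1 + 0.0849) − 1 = 3.3367%
Peru: (1 + 0.0157)/(1 + 0.0180) − 1 = -0.2259%
Differential = 3.3367% − (-0.2259%) = 3.5626% → 3.56%.

3.56%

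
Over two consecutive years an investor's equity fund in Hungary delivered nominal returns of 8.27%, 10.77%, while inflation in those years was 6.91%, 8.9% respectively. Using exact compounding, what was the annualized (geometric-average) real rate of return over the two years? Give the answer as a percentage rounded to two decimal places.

1.49%

Compound the nominal returns: 1.0827 × 1.1077 = 1.19930679.
Compound inflation: 1.0691 × 1.0890 = 1.16424990.
Deflate: 1.19930679 / 1.16424990 = 1.03011114.
Annualized real rate = 1.03011114^(1/2) − 1 = 1.4944% → 1.49%.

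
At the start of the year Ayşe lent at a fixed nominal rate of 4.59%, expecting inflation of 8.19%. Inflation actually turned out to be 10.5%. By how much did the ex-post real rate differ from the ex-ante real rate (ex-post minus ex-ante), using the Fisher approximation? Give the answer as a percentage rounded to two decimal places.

Ex-ante: 4.59% − 8.19% = -3.600%
Ex-post: 4.59% − 10.5% = -5.910%
Difference (ex-post − ex-ante) = -2.3100% → -2.31%.

-2.31%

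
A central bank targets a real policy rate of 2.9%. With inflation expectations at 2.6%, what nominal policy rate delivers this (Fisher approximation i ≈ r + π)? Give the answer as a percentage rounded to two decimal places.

i ≈ r + π = 2.9% + 2.6% = 5.50%.

5.50%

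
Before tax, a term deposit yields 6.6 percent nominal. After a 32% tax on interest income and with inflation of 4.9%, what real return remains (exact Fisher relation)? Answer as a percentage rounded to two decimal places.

-0.39%

After-tax nominal return = 6.6% × (1 − 0.32) = 4.4880%.
1 + r = 1.04488 / 1.04900 = 0.996072
After-tax real rate = 0.996072 − 1 → -0.39%.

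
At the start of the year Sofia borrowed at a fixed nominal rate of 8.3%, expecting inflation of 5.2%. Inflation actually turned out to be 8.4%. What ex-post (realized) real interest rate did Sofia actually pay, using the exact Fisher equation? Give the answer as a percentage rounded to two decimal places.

-0.09%

Ex-post: (1 + 0.0830)/(1 + 0.0840) − 1 = -0.0923%
So the realized real rate is -0.09%.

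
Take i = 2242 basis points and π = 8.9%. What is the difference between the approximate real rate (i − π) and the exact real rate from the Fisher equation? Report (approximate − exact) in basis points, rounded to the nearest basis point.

Approximate: r ≈ 22.420% − 8.900% = 13.5200%
Exact: (1 + 0.2242)/(1 + 0.0890) − 1 = 12.4151%
Error = 13.5200% − 12.4151% = 1.1049% → 110 basis points.

110 basis points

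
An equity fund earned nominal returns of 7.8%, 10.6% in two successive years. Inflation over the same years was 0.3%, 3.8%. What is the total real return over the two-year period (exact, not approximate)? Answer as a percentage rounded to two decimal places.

Compound the nominal returns: 1.0780 × 1.1060 = 1.192268.
Compound inflation: 1.0030 × 1.0380 = 1.041114.
Deflate: 1.192268 / 1.041114 = 1.145185.
Total real return = 1.145185 − 1 → 14.52%.

14.52%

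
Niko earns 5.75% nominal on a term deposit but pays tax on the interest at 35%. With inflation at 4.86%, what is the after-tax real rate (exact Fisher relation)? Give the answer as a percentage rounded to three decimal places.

-1.070%

After-tax nominal return = 5.75% × (1 − 0.35) = 3.7375%.
1 + r = 1.037375 / 1.04860 = 0.9892953
After-tax real rate = 0.9892953 − 1 → -1.070%.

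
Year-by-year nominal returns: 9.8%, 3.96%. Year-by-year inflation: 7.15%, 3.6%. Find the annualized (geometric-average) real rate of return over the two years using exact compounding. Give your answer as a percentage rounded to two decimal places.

1.40%

Nominal growth factor = 1.0980 × 1.0396 = 1.14148080
Price-level growth factor = 1.0715 × 1.0360 = 1.11007400
Real growth factor = 1.14148080 / 1.11007400 = 1.02829253
Annualized real rate = 1.02829253^(1/2) − 1 = 1.4048% → 1.40%.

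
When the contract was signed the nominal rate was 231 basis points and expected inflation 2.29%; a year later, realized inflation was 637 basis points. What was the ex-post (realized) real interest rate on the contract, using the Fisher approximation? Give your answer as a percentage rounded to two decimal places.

Ex-post: 2.31% − 6.37% = -4.060%
So the realized real rate is -4.06%.

-4.06%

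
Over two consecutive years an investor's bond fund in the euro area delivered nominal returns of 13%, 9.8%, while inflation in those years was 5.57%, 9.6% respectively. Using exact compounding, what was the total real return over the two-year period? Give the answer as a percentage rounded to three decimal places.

Nominal growth factor = 1.1300 × 1.0980 = 1.240740
Price-level growth factor = 1.0557 × 1.0960 = 1.157047
Real growth factor = 1.240740 / 1.157047 = 1.072333
Total real return = 1.072333 − 1 → 7.233%.

7.233%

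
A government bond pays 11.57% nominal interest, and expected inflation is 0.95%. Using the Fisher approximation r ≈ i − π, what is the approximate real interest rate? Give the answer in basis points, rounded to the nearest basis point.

1062 basis points

r ≈ i − π = 11.57% − 0.95% = 1062 basis points.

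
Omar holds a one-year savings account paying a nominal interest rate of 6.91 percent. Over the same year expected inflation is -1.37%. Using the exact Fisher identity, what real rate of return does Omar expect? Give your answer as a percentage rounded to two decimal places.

By the Fisher identity, 1 + r = (1 + i)/(1 + π).
1 + r = 1.06910 / 0.98630 = 1.0839501
r = 1.0839501 − 1 = 8.39501%, i.e. 8.40%.

8.40%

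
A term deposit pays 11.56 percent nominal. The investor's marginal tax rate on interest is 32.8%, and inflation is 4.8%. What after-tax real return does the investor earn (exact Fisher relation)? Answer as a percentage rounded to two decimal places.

2.83%

After-tax nominal return = 11.56% × (1 − 0.328) = 7.76832%.
1 + r = 1.0776832 / 1.04800 = 1.028324
After-tax real rate = 1.028324 − 1 → 2.83%.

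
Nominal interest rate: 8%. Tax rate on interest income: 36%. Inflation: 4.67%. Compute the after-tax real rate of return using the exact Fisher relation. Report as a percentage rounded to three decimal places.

0.430%

After-tax nominal return = 8% × (1 − 0.36) = 5.1200%.
1 + r = 1.05120 / 1.04670 = 1.004299
After-tax real rate = 1.004299 − 1 → 0.430%.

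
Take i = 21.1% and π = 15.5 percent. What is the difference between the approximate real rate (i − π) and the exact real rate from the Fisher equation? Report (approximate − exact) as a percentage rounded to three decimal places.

0.752%

Approximate: r ≈ 21.100% − 15.500% = 5.6000%
Exact: (1 + 0.2110)/(1 + 0.1550) − 1 = 4.84848%
Error = 5.6000% − 4.84848% = 0.75152% → 0.752%.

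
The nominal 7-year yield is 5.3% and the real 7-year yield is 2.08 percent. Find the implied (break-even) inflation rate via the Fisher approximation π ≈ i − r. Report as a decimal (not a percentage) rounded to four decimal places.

π ≈ i − r = 5.3% − 2.08% → 0.0322.

0.0322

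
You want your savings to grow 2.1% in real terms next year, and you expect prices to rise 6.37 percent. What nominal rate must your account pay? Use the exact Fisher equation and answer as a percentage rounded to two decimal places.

8.60%

(1 + i) = (1 + r)(1 + π) = 1.02100 × 1.06370 = 1.0860377
i = 1.0860377 − 1, so the required nominal rate is 8.60%.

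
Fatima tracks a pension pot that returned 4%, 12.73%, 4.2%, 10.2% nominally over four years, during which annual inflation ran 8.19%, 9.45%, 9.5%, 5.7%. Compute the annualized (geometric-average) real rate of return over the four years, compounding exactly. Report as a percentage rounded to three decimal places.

Nominal growth factor = 1.0400 × 1.1273 × 1.0420 × 1.1020 = 1.34623898
Price-level growth factor = 1.0819 × 1.0945 × 1.0950 × 1.0570 = 1.37054088
Real growth factor = 1.34623898 / 1.37054088 = 0.98226839
Annualized real rate = 0.98226839^(1/4) − 1 = -0.4463% → -0.446%.

-0.446%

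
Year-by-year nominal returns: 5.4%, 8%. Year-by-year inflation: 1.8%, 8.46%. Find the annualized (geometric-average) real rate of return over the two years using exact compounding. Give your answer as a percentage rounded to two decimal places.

1.54%

Nominal growth factor = 1.0540 × 1.0800 = 1.13832000
Price-level growth factor = 1.0180 × 1.0846 = 1.10412280
Real growth factor = 1.13832000 / 1.10412280 = 1.03097228
Annualized real rate = 1.03097228^(1/2) − 1 = 1.5368% → 1.54%.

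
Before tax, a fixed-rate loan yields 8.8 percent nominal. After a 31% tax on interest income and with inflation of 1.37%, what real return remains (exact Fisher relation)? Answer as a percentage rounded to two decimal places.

After-tax nominal return = 8.8% × (1 − 0.31) = 6.0720%.
1 + r = 1.06072 / 1.01370 = 1.046385
After-tax real rate = 1.046385 − 1 → 4.64%.

4.64%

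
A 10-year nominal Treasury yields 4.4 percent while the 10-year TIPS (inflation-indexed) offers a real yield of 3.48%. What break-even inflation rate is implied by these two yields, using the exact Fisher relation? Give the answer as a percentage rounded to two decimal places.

0.89%

(1 + π) = (1 + i)/(1 + r) = 1.04400 / 1.03480 = 1.008891
Break-even inflation = 1.008891 − 1 → 0.89%.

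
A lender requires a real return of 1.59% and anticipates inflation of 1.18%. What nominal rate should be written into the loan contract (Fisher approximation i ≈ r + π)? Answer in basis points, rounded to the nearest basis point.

i ≈ r + π = 1.59% + 1.18% = 277 basis points.

277 basis points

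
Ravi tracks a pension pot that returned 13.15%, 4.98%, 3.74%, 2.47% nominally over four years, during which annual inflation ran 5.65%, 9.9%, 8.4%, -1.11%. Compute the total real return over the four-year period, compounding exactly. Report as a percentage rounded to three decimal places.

Compound the nominal returns: 1.1315 × 1.0498 × 1.0374 × 1.0247 = 1.262711.
Compound inflation: 1.0565 × 1.0990 × 1.0840 × 0.9889 = 1.244655.
Deflate: 1.262711 / 1.244655 = 1.014507.
Total real return = 1.014507 − 1 → 1.451%.

1.451%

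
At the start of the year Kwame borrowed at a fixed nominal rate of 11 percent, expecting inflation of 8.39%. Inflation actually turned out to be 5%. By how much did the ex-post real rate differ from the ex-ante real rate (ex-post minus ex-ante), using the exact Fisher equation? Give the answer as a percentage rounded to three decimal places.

3.306%

Ex-ante: (1 + 0.1100)/(1 + 0.0839) − 1 = 2.4080%
Ex-post: (1 + 0.1100)/(1 + 0.0500) − 1 = 5.7143%
Difference (ex-post − ex-ante) = 3.3063% → 3.306%.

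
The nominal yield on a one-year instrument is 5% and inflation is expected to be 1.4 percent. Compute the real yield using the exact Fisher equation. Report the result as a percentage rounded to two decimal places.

3.55%

1 + r = 1.05000 / 1.01400 = 1.035503
r = 1.035503 − 1 = 3.5503%, i.e. 3.55%.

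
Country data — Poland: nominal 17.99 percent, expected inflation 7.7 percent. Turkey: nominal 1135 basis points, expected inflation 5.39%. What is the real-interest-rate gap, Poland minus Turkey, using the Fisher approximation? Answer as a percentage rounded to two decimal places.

Poland: 17.99% − 7.7% = 10.290%
Turkey: 11.35% − 5.39% = 5.960%
Differential = 4.330% → 4.33%.

4.33%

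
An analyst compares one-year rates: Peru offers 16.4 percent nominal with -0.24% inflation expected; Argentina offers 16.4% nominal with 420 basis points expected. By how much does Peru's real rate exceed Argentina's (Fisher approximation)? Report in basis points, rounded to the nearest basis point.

444 basis points

Peru: 16.4% − (-0.24%) = 16.640%
Argentina: 16.4% − 4.2% = 12.200%
Differential = 4.440% → 444 basis points.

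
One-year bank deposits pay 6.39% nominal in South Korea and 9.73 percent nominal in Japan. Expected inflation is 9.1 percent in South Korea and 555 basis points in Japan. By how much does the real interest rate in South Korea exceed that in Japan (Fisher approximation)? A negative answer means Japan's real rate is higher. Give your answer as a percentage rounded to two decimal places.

-6.89%

South Korea: 6.39% − 9.1% = -2.710%
Japan: 9.73% − 5.55% = 4.180%
Differential = -6.890% → -6.89%.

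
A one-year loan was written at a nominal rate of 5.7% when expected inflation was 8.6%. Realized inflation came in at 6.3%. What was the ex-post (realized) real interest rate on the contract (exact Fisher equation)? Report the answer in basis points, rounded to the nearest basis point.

-56 basis points

Ex-post: (1 + 0.0570)/(1 + 0.0630) − 1 = -0.5644%
So the realized real rate is -56 basis points.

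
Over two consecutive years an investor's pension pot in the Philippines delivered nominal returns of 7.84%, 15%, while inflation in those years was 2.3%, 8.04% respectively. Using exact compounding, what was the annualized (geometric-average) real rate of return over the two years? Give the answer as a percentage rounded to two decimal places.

Nominal growth factor = 1.0784 × 1.1500 = 1.24016000
Price-level growth factor = 1.0230 × 1.0804 = 1.10524920
Real growth factor = 1.24016000 / 1.10524920 = 1.12206369
Annualized real rate = 1.12206369^(1/2) − 1 = 5.9275% → 5.93%.

5.93%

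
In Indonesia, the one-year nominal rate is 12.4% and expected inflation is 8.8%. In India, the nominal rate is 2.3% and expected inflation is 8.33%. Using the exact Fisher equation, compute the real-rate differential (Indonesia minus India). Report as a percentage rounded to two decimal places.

8.88%

Indonesia: (1 + 0.1240)/(1 + 0.0880) − 1 = 3.3088%
India: (1 + 0.0230)/(1 + 0.0833) − 1 = -5.5663%
Differential = 3.3088% − (-5.5663%) = 8.8751% → 8.88%.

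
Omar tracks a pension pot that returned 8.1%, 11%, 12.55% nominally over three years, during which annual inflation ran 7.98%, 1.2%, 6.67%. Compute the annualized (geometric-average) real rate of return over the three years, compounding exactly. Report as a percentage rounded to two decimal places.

Nominal growth factor = 1.0810 × 1.1100 × 1.1255 = 1.35049871
Price-level growth factor = 1.0798 × 1.0120 × 1.0667 = 1.16564453
Real growth factor = 1.35049871 / 1.16564453 = 1.15858537
Annualized real rate = 1.15858537^(1/3) − 1 = 5.0290% → 5.03%.

5.03%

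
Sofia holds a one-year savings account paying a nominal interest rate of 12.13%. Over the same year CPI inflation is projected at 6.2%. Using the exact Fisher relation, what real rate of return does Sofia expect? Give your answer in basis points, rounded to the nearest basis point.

By the Fisher relation, 1 + r = (1 + i)/(1 + π).
1 + r = 1.12130 / 1.06200 = 1.055838
r = 1.055838 − 1 = 5.5838%, i.e. 558 basis points.

558 basis points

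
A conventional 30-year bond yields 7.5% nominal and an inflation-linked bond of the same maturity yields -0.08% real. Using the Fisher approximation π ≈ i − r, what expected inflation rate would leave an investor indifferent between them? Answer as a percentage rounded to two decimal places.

7.58%

π ≈ i − r = 7.5% − (-0.08%) → 7.58%.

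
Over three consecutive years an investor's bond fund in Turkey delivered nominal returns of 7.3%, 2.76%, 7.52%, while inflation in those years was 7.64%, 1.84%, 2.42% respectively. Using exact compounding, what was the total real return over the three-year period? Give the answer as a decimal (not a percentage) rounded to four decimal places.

Compound the nominal returns: 1.0730 × 1.0276 × 1.0752 = 1.185531.
Compound inflation: 1.0764 × 1.0184 × 1.0242 = 1.122734.
Deflate: 1.185531 / 1.122734 = 1.055933.
Total real return = 1.055933 − 1 → 0.0559.

0.0559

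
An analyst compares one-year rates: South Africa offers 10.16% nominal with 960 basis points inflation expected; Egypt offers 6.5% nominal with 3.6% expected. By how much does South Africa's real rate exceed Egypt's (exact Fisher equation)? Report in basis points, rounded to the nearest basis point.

South Africa: (1 + 0.1016)/(1 + 0.0960) − 1 = 0.5109%
Egypt: (1 + 0.0650)/(1 + 0.0360) − 1 = 2.7992%
Differential = 0.5109% − 2.7992% = -2.2883% → -229 basis points.

-229 basis points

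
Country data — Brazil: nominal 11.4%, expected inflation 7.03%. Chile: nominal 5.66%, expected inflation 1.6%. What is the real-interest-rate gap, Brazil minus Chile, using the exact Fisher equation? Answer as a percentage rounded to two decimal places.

0.09%

Brazil: (1 + 0.1140)/(1 + 0.0703) − 1 = 4.0830%
Chile: (1 + 0.0566)/(1 + 0.0160) − 1 = 3.9961%
Differential = 4.0830% − 3.9961% = 0.0869% → 0.09%.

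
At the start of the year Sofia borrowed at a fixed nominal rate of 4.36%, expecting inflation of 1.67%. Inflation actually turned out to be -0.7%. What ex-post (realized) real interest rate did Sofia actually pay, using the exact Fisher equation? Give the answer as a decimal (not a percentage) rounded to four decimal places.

Ex-post: (1 + 0.0436)/(1 − 0.0070) − 1 = 5.0957%
So the realized real rate is 0.0510.

0.0510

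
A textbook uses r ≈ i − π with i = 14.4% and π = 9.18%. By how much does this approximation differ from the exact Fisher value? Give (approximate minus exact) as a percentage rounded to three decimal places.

Approximate: r ≈ 14.400% − 9.180% = 5.2200%
Exact: (1 + 0.1440)/(1 + 0.0918) − 1 = 4.7811%
Error = 5.2200% − 4.7811% = 0.4389% → 0.439%.

0.439%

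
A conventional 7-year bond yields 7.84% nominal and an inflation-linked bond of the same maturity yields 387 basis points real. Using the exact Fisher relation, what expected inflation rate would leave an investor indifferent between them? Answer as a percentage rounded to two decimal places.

(1 + π) = (1 + i)/(1 + r) = 1.07840 / 1.03870 = 1.038221
Break-even inflation = 1.038221 − 1 → 3.82%.

3.82%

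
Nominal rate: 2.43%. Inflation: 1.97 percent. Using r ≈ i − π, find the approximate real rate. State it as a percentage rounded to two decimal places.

0.46%

r ≈ i − π = 2.43% − 1.97% = 0.46%.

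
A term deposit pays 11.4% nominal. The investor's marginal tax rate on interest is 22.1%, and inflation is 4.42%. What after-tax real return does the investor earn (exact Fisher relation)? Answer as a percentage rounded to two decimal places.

4.27%

After-tax nominal return = 11.4% × (1 − 0.221) = 8.8806%.
1 + r = 1.088806 / 1.04420 = 1.042718
After-tax real rate = 1.042718 − 1 → 4.27%.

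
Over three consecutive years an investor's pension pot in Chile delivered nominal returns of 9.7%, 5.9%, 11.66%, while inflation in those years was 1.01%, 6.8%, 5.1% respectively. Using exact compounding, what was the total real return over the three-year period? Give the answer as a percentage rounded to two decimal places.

14.41%

Nominal growth factor = 1.0970 × 1.0590 × 1.1166 = 1.297180
Price-level growth factor = 1.0101 × 1.0680 × 1.0510 = 1.133805
Real growth factor = 1.297180 / 1.133805 = 1.144094
Total real return = 1.144094 − 1 → 14.41%.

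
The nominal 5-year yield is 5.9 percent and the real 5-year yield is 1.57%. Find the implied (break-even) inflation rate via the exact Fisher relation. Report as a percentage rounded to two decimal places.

4.26%

(1 + π) = (1 + i)/(1 + r) = 1.05900 / 1.01570 = 1.042631
Break-even inflation = 1.042631 − 1 → 4.26%.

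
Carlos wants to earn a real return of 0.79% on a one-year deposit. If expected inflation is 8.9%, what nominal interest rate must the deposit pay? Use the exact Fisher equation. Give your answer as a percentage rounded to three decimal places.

(1 + i) = (1 + r)(1 + π) = 1.00790 × 1.08900 = 1.0976031
i = 1.0976031 − 1, so the required nominal rate is 9.760%.

9.760%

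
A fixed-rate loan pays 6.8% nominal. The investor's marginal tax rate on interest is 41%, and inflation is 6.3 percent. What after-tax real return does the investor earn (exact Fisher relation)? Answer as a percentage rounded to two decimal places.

-2.15%

After-tax nominal return = 6.8% × (1 − 0.41) = 4.0120%.
1 + r = 1.04012 / 1.06300 = 0.978476
After-tax real rate = 0.978476 − 1 → -2.15%.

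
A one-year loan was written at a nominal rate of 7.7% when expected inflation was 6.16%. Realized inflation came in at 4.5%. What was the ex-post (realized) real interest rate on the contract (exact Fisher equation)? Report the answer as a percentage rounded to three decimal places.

Ex-post: (1 + 0.0770)/(1 + 0.0450) − 1 = 3.0622%
So the realized real rate is 3.062%.

3.062%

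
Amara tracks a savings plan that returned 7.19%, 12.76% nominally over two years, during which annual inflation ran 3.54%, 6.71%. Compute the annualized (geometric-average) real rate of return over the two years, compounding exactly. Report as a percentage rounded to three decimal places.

Nominal growth factor = 1.0719 × 1.1276 = 1.20867444
Price-level growth factor = 1.0354 × 1.0671 = 1.10487534
Real growth factor = 1.20867444 / 1.10487534 = 1.09394644
Annualized real rate = 1.09394644^(1/2) − 1 = 4.5919% → 4.592%.

4.592%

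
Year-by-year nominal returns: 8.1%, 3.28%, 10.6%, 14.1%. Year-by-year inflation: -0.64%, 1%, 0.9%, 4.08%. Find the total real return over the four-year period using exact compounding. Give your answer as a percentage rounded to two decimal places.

33.69%

Compound the nominal returns: 1.0810 × 1.0328 × 1.1060 × 1.1410 = 1.408908.
Compound inflation: 0.9936 × 1.0100 × 1.0090 × 1.0408 = 1.053881.
Deflate: 1.408908 / 1.053881 = 1.336876.
Total real return = 1.336876 − 1 → 33.69%.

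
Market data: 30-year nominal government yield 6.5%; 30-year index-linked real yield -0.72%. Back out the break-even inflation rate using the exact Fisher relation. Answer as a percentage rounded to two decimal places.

(1 + π) = (1 + i)/(1 + r) = 1.06500 / 0.99280 = 1.072724
Break-even inflation = 1.072724 − 1 → 7.27%.

7.27%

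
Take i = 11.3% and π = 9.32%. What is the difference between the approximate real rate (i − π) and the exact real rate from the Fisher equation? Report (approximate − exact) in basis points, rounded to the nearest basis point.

Approximate: r ≈ 11.300% − 9.320% = 1.9800%
Exact: (1 + 0.1130)/(1 + 0.0932) − 1 = 1.8112%
Error = 1.9800% − 1.8112% = 0.1688% → 17 basis points.

17 basis points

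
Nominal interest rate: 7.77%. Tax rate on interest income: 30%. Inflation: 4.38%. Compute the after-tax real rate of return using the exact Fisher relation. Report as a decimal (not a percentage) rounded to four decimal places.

After-tax nominal return = 7.77% × (1 − 0.3) = 5.4390%.
1 + r = 1.05439 / 1.04380 = 1.010146
After-tax real rate = 1.010146 − 1 → 0.0101.

0.0101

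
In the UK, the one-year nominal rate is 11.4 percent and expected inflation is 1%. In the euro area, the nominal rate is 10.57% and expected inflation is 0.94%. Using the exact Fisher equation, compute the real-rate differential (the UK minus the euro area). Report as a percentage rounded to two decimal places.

0.76%

The UK: (1 + 0.1140)/(1 + 0.0100) − 1 = 10.2970%
The euro area: (1 + 0.1057)/(1 + 0.0094) − 1 = 9.5403%
Differential = 10.2970% − 9.5403% = 0.7567% → 0.76%.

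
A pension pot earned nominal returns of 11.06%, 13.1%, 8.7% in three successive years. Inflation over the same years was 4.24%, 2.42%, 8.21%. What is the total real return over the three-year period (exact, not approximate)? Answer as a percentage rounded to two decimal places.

Nominal growth factor = 1.1106 × 1.1310 × 1.0870 = 1.365368
Price-level growth factor = 1.0424 × 1.0242 × 1.0821 = 1.155278
Real growth factor = 1.365368 / 1.155278 = 1.181852
Total real return = 1.181852 − 1 → 18.19%.

18.19%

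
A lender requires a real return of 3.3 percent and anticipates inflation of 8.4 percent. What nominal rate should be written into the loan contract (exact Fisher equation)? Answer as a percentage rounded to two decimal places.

(1 + i) = (1 + r)(1 + π) = 1.03300 × 1.08400 = 1.119772
i = 1.119772 − 1, so the required nominal rate is 11.98%.

11.98%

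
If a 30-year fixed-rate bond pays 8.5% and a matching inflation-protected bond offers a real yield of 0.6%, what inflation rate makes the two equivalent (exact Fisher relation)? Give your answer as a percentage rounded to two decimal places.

(1 + π) = (1 + i)/(1 + r) = 1.08500 / 1.00600 = 1.078529
Break-even inflation = 1.078529 − 1 → 7.85%.

7.85%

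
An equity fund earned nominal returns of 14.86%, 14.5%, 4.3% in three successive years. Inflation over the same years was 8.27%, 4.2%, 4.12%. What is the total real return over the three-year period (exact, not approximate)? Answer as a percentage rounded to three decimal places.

16.775%

Nominal growth factor = 1.1486 × 1.1450 × 1.0430 = 1.371698
Price-level growth factor = 1.0827 × 1.0420 × 1.0412 = 1.174654
Real growth factor = 1.371698 / 1.174654 = 1.167747
Total real return = 1.167747 − 1 → 16.775%.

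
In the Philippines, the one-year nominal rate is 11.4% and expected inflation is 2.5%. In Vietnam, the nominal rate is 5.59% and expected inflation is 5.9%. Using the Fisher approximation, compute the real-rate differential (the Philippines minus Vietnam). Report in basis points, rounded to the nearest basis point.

921 basis points

The Philippines: 11.4% − 2.5% = 8.900%
Vietnam: 5.59% − 5.9% = -0.310%
Differential = 9.210% → 921 basis points.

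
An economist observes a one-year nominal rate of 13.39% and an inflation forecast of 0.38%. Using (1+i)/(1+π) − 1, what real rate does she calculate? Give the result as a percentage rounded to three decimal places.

1 + r = 1.13390 / 1.00380 = 1.129607
r = 1.129607 − 1 = 12.9607%, i.e. 12.961%.

12.961%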